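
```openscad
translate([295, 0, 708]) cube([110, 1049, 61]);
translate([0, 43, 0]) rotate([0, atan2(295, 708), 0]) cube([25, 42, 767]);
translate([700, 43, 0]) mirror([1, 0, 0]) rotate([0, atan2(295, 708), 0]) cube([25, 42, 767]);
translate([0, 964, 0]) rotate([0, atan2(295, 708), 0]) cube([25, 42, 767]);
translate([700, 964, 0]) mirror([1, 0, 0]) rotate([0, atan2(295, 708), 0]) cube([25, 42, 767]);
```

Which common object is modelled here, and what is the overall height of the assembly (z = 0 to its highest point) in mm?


A sawhorse. The overall height is 769 mm.

A beam across two mirrored pairs of raked legs — a sawhorse. The beam's underside is at z = 708 (matching the legs' vertical rise in atan2(295, 708)) and the beam is 61 mm tall, so its top is at 708 + 61 = 769 mm. The raked legs top out at the beam's underside, so that is the highest point.


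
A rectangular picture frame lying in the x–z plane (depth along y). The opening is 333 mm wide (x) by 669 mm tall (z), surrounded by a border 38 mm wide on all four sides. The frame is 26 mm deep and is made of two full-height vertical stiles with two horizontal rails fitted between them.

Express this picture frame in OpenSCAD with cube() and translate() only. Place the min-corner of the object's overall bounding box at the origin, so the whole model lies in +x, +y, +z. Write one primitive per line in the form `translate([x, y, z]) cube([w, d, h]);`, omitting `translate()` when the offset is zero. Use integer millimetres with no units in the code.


cube([38, 26, 745]);
translate([371, 0, 0]) cube([38, 26, 745]);
translate([38, 0, 0]) cube([333, 26, 38]);
translate([38, 0, 707]) cube([333, 26, 38]);


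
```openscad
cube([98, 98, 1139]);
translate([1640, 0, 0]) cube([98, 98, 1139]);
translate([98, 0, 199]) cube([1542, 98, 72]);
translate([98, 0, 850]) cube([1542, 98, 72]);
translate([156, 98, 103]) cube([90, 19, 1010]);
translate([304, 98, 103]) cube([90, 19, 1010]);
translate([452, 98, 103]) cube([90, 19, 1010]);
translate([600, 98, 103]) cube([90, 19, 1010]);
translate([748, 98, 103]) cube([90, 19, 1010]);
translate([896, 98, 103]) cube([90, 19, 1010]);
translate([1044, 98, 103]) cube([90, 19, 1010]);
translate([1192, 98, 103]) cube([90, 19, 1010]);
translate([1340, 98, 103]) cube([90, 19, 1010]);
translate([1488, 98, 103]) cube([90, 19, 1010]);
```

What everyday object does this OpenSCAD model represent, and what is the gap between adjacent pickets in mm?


A fence section. The picket gap is 58 mm.

Two posts, two rails, 10 pickets — a fence section. Span 1542 mm holds 10 pickets of 90 mm with 11 equal gaps: ⌊(1542 − 10·90) / 11⌋ = 58 mm.


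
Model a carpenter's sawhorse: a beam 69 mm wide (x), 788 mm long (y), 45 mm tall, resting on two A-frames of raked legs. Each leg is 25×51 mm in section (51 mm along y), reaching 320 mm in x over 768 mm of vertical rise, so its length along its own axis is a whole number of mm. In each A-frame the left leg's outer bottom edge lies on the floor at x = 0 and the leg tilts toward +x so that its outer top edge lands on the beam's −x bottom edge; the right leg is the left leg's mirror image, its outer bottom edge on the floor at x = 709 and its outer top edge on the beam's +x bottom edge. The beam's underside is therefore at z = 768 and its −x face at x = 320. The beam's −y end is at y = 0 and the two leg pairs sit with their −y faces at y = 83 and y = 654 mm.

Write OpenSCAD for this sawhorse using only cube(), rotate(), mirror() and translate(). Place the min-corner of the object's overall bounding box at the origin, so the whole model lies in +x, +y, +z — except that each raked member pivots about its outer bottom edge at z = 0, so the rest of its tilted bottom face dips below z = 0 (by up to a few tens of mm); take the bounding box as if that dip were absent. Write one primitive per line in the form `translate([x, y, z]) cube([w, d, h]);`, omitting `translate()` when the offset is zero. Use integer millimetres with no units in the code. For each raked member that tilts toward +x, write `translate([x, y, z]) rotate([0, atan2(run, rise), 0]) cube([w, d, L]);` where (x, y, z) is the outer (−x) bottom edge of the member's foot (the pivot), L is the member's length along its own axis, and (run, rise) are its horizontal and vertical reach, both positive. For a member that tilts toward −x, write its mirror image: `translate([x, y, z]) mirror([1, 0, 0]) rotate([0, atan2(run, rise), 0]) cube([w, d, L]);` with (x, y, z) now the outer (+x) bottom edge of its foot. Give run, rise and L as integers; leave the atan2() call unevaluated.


translate([320, 0, 768]) cube([69, 788, 45]);
translate([0, 83, 0]) rotate([0, atan2(320, 768), 0]) cube([25, 51, 832]);
translate([709, 83, 0]) mirror([1, 0, 0]) rotate([0, atan2(320, 768), 0]) cube([25, 51, 832]);
translate([0, 654, 0]) rotate([0, atan2(320, 768), 0]) cube([25, 51, 832]);
translate([709, 654, 0]) mirror([1, 0, 0]) rotate([0, atan2(320, 768), 0]) cube([25, 51, 832]);


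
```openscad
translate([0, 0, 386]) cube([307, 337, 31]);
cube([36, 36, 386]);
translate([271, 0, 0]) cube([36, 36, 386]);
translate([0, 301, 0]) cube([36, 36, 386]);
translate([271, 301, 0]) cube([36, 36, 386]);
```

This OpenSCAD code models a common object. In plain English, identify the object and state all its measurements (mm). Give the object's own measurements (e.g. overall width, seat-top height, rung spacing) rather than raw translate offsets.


A four-legged stool. The seat is a 307×337×31 mm slab whose top surface is at z = 417 mm; four square legs, each 36×36 mm in cross-section, run from the floor (z = 0) to the underside of the seat, each flush with a corner of the seat.


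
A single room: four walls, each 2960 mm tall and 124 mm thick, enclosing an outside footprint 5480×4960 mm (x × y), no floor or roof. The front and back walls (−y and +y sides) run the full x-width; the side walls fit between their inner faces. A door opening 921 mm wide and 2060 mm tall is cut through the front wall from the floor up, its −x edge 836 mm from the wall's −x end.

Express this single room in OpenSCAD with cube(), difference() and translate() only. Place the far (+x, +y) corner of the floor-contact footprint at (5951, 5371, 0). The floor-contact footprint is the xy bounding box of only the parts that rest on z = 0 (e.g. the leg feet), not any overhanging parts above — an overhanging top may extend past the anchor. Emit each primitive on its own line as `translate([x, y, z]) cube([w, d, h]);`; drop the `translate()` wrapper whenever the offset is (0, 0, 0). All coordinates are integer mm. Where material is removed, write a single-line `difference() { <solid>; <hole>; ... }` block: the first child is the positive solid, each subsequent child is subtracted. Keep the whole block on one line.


difference() { translate([471, 411, 0]) cube([5480, 124, 2960]); translate([1307, 411, 0]) cube([921, 124, 2060]); }
translate([471, 5247, 0]) cube([5480, 124, 2960]);
translate([471, 535, 0]) cube([124, 4712, 2960]);
translate([5827, 535, 0]) cube([124, 4712, 2960]);


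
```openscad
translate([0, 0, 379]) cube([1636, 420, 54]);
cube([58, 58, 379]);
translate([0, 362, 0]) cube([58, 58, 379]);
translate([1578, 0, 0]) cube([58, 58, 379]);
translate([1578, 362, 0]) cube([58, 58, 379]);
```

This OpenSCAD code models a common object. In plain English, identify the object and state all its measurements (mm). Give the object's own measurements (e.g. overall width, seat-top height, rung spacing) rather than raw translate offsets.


A long wooden bench with a 1636 mm (x) × 420 mm (y) seat, 54 mm thick, its top surface 433 mm above the floor. Four 58 mm square legs at the seat corners, flush with the edges, run from z = 0 to the seat underside.


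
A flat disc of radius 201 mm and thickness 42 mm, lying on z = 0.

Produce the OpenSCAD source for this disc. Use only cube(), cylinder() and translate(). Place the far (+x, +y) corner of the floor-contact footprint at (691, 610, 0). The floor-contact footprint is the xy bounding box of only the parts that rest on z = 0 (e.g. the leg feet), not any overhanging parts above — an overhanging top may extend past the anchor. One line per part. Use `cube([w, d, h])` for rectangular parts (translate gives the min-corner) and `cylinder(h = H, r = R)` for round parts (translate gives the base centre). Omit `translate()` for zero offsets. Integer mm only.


translate([490, 409, 0]) cylinder(h = 42, r = 201);


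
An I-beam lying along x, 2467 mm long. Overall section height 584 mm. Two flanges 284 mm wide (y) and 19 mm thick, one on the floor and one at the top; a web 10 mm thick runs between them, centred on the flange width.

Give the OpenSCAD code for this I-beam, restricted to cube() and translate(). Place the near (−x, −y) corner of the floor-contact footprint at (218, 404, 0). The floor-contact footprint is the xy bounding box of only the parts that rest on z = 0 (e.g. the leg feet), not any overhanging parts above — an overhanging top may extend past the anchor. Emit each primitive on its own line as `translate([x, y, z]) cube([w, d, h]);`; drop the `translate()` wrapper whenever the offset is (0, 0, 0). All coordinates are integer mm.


translate([218, 404, 0]) cube([2467, 284, 19]);
translate([218, 541, 19]) cube([2467, 10, 546]);
translate([218, 404, 565]) cube([2467, 284, 19]);


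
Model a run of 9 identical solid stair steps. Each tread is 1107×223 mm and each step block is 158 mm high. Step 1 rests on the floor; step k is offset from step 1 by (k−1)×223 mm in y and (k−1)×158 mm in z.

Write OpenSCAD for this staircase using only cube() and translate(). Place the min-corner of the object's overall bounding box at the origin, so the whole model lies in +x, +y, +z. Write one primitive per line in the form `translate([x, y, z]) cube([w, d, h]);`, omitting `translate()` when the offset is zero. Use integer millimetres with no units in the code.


cube([1107, 223, 158]);
translate([0, 223, 158]) cube([1107, 223, 158]);
translate([0, 446, 316]) cube([1107, 223, 158]);
translate([0, 669, 474]) cube([1107, 223, 158]);
translate([0, 892, 632]) cube([1107, 223, 158]);
translate([0, 1115, 790]) cube([1107, 223, 158]);
translate([0, 1338, 948]) cube([1107, 223, 158]);
translate([0, 1561, 1106]) cube([1107, 223, 158]);
translate([0, 1784, 1264]) cube([1107, 223, 158]);


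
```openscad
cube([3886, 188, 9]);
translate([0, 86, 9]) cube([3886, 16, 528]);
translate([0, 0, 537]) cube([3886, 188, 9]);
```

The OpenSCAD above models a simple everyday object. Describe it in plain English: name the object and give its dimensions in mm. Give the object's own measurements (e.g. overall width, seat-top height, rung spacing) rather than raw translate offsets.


An I-beam lying along x, 3886 mm long. Overall section height 546 mm. Two flanges 188 mm wide (y) and 9 mm thick, one on the floor and one at the top; a web 16 mm thick runs between them, centred on the flange width.


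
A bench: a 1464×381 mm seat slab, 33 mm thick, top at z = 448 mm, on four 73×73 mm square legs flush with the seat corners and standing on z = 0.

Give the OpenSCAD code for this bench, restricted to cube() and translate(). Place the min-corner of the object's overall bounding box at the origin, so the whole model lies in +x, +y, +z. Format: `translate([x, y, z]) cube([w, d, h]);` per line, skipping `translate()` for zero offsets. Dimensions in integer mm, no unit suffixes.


translate([0, 0, 415]) cube([1464, 381, 33]);
cube([73, 73, 415]);
translate([0, 308, 0]) cube([73, 73, 415]);
translate([1391, 0, 0]) cube([73, 73, 415]);
translate([1391, 308, 0]) cube([73, 73, 415]);


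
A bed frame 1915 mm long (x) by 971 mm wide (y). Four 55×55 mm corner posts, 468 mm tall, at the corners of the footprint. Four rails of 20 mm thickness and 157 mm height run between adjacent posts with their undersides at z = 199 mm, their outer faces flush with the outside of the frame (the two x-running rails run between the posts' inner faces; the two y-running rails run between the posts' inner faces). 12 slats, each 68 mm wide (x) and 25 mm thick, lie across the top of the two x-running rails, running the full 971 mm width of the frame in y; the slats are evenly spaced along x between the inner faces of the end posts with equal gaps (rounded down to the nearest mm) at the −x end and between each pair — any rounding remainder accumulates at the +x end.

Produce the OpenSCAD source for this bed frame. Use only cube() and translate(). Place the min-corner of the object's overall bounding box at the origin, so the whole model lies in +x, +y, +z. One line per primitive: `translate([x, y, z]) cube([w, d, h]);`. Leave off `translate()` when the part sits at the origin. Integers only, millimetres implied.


cube([55, 55, 468]);
translate([0, 916, 0]) cube([55, 55, 468]);
translate([1860, 0, 0]) cube([55, 55, 468]);
translate([1860, 916, 0]) cube([55, 55, 468]);
translate([55, 0, 199]) cube([1805, 20, 157]);
translate([55, 951, 199]) cube([1805, 20, 157]);
translate([0, 55, 199]) cube([20, 861, 157]);
translate([1895, 55, 199]) cube([20, 861, 157]);
translate([131, 0, 356]) cube([68, 971, 25]);
translate([275, 0, 356]) cube([68, 971, 25]);
translate([419, 0, 356]) cube([68, 971, 25]);
translate([563, 0, 356]) cube([68, 971, 25]);
translate([707, 0, 356]) cube([68, 971, 25]);
translate([851, 0, 356]) cube([68, 971, 25]);
translate([995, 0, 356]) cube([68, 971, 25]);
translate([1139, 0, 356]) cube([68, 971, 25]);
translate([1283, 0, 356]) cube([68, 971, 25]);
translate([1427, 0, 356]) cube([68, 971, 25]);
translate([1571, 0, 356]) cube([68, 971, 25]);
translate([1715, 0, 356]) cube([68, 971, 25]);


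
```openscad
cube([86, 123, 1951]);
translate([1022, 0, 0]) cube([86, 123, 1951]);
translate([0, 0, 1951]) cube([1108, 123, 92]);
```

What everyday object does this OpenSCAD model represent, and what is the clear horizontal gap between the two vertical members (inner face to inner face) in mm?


A door frame. The clear opening width is 936 mm.

Two 1951 mm tall posts with a header on top — a door frame. The left jamb is 86 mm wide at x = 0; the right jamb starts at x = 1022. The clear opening is 1022 − 86 = 936 mm.


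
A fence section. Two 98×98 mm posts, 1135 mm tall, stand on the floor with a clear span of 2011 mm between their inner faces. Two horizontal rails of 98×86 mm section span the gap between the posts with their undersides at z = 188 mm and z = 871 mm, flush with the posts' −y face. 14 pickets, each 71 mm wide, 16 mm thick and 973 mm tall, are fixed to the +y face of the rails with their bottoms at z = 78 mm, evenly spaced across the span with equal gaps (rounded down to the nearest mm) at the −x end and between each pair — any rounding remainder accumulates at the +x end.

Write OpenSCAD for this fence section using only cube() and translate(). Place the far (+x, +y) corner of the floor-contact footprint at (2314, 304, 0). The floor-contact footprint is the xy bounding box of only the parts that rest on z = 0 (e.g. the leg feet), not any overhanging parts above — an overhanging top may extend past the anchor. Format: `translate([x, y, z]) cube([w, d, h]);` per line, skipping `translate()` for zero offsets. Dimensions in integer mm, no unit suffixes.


translate([107, 206, 0]) cube([98, 98, 1135]);
translate([2216, 206, 0]) cube([98, 98, 1135]);
translate([205, 206, 188]) cube([2011, 98, 86]);
translate([205, 206, 871]) cube([2011, 98, 86]);
translate([272, 304, 78]) cube([71, 16, 973]);
translate([410, 304, 78]) cube([71, 16, 973]);
translate([548, 304, 78]) cube([71, 16, 973]);
translate([686, 304, 78]) cube([71, 16, 973]);
translate([824, 304, 78]) cube([71, 16, 973]);
translate([962, 304, 78]) cube([71, 16, 973]);
translate([1100, 304, 78]) cube([71, 16, 973]);
translate([1238, 304, 78]) cube([71, 16, 973]);
translate([1376, 304, 78]) cube([71, 16, 973]);
translate([1514, 304, 78]) cube([71, 16, 973]);
translate([1652, 304, 78]) cube([71, 16, 973]);
translate([1790, 304, 78]) cube([71, 16, 973]);
translate([1928, 304, 78]) cube([71, 16, 973]);
translate([2066, 304, 78]) cube([71, 16, 973]);


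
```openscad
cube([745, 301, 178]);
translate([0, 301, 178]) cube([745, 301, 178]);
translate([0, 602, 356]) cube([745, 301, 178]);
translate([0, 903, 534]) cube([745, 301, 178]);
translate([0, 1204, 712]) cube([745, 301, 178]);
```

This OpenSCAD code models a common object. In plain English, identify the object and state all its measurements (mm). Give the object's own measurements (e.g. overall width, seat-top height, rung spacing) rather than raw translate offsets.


A straight staircase of 5 solid steps. Each step is 745 mm wide (x), 301 mm deep (y, the going) and 178 mm tall (the rise). The first step rests on the floor; each subsequent step sits one going further in +y and one rise higher in +z, directly behind and above the previous step with no overlap.


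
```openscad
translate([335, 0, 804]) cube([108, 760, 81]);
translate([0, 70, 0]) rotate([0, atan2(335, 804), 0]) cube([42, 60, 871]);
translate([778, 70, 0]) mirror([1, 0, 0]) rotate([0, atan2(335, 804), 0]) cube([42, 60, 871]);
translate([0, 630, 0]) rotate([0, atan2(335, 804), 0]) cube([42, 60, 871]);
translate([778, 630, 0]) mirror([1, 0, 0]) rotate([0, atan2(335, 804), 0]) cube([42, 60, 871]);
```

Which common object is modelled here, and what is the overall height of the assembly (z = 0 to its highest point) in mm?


A sawhorse. The overall height is 885 mm.

A beam across two mirrored pairs of raked legs — a sawhorse. The beam's underside is at z = 804 (matching the legs' vertical rise in atan2(335, 804)) and the beam is 81 mm tall, so its top is at 804 + 81 = 885 mm. The raked legs top out at the beam's underside, so that is the highest point.


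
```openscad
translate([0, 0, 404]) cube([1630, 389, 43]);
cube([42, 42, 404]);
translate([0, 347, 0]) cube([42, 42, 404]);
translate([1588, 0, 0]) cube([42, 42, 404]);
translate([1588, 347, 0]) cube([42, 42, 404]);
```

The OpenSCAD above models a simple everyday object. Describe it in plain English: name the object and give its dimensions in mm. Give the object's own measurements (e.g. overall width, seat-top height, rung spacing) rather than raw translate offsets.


A long wooden bench with a 1630 mm (x) × 389 mm (y) seat, 43 mm thick, its top surface 447 mm above the floor. Four 42 mm square legs at the seat corners, flush with the edges, run from z = 0 to the seat underside.


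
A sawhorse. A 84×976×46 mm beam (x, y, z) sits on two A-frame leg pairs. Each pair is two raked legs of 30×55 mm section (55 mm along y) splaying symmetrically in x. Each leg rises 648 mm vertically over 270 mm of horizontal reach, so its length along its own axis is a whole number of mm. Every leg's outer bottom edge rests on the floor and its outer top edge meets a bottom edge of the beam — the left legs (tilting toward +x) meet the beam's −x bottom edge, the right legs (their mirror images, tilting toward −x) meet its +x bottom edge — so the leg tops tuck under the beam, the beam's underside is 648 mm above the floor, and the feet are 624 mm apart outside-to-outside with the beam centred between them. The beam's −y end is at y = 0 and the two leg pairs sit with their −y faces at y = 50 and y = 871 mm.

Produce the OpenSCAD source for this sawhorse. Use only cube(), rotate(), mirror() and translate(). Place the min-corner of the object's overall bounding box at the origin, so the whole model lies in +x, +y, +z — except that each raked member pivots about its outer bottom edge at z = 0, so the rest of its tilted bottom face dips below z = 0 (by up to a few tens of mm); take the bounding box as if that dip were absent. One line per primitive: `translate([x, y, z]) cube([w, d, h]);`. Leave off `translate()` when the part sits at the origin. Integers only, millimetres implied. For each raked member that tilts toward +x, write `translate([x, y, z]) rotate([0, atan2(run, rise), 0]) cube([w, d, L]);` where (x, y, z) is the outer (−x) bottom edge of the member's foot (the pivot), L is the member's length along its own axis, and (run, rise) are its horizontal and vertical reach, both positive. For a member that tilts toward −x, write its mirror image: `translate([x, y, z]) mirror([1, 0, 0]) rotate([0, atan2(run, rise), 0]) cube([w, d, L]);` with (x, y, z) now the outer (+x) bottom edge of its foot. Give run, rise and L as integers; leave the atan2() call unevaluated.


translate([270, 0, 648]) cube([84, 976, 46]);
translate([0, 50, 0]) rotate([0, atan2(270, 648), 0]) cube([30, 55, 702]);
translate([624, 50, 0]) mirror([1, 0, 0]) rotate([0, atan2(270, 648), 0]) cube([30, 55, 702]);
translate([0, 871, 0]) rotate([0, atan2(270, 648), 0]) cube([30, 55, 702]);
translate([624, 871, 0]) mirror([1, 0, 0]) rotate([0, atan2(270, 648), 0]) cube([30, 55, 702]);


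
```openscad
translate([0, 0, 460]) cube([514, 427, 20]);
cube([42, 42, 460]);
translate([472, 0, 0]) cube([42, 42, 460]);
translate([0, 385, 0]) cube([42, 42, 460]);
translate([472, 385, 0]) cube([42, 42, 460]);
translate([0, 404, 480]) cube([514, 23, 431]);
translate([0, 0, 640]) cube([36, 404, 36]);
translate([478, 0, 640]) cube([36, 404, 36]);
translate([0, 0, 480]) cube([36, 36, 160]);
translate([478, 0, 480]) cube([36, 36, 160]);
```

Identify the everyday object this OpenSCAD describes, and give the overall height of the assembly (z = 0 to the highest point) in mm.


A chair. The overall height is 911 mm.

A slab on four corner posts with a tall panel at the back — a chair. The seat slab sits at z = 460 with thickness 20, and the 431 mm backrest starts at the seat top, so the overall height is 460 + 20 + 431 = 911 mm.


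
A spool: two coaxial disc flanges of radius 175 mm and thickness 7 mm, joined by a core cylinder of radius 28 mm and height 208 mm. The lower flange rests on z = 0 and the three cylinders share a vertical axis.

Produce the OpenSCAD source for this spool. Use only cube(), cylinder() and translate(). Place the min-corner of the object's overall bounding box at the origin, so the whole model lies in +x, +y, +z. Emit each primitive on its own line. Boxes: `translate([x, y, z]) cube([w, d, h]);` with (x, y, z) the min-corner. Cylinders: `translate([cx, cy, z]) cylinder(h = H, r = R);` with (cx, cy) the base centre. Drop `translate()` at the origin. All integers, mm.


translate([175, 175, 0]) cylinder(h = 7, r = 175);
translate([175, 175, 7]) cylinder(h = 208, r = 28);
translate([175, 175, 215]) cylinder(h = 7, r = 175);


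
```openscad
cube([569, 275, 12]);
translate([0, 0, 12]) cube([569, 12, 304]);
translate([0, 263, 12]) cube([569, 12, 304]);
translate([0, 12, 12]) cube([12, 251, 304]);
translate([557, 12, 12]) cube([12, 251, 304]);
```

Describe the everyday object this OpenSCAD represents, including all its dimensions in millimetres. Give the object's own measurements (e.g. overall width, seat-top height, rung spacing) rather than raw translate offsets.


An open-topped rectangular box: outside dimensions 569×275×316 mm, with a uniform wall and base thickness of 12 mm. The base is a full 569×275 slab on the floor; four walls sit on top of the base. The front and back walls (the −y and +y sides) span the full width; the two side walls fit between them.


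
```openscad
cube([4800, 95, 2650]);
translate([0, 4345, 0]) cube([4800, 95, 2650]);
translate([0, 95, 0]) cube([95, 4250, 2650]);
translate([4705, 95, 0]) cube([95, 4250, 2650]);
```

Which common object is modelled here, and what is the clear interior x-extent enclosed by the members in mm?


A house (or room) frame. The interior width is 4610 mm.

Four 2650 mm walls enclosing a rectangle with no floor or roof — a room or house frame. Outside width is 4800 mm and wall thickness is 95 mm, so the interior width is 4800 − 2 × 95 = 4610 mm.


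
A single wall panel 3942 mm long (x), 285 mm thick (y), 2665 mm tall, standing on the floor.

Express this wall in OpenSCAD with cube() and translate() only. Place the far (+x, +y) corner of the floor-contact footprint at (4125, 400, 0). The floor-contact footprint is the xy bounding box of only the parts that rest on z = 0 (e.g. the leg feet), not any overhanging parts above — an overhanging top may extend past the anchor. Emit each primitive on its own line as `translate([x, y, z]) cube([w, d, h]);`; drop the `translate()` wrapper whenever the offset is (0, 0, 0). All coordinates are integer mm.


translate([183, 115, 0]) cube([3942, 285, 2665]);


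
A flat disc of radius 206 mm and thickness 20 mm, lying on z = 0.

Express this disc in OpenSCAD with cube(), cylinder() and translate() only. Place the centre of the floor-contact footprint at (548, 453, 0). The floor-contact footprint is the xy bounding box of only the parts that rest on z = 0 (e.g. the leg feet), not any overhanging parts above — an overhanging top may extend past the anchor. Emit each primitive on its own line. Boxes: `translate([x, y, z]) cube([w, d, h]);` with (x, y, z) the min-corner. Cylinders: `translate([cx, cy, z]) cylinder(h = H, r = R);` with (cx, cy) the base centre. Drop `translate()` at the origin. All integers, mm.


translate([548, 453, 0]) cylinder(h = 20, r = 206);


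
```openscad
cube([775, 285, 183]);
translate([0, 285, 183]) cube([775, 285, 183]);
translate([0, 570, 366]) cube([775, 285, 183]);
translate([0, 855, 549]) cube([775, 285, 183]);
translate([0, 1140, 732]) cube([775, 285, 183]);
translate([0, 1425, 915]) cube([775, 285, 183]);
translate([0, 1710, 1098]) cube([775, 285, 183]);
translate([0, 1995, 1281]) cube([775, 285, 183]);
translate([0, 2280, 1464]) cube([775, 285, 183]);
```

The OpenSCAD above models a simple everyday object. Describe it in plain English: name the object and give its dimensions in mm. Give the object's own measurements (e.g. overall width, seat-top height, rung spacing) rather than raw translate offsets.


A straight staircase of 9 solid steps. Each step is 775 mm wide (x), 285 mm deep (y, the going) and 183 mm tall (the rise). The first step rests on the floor; each subsequent step sits one going further in +y and one rise higher in +z, directly behind and above the previous step with no overlap.


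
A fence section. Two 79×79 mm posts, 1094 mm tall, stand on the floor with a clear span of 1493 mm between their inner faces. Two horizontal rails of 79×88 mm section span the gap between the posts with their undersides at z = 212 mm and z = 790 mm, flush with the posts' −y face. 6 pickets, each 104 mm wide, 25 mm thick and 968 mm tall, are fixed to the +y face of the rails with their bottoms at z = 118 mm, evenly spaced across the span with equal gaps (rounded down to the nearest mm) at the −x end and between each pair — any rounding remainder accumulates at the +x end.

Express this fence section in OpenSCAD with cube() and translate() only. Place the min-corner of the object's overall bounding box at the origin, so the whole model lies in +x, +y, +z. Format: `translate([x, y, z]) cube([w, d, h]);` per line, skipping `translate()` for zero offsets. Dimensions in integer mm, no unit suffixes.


cube([79, 79, 1094]);
translate([1572, 0, 0]) cube([79, 79, 1094]);
translate([79, 0, 212]) cube([1493, 79, 88]);
translate([79, 0, 790]) cube([1493, 79, 88]);
translate([203, 79, 118]) cube([104, 25, 968]);
translate([431, 79, 118]) cube([104, 25, 968]);
translate([659, 79, 118]) cube([104, 25, 968]);
translate([887, 79, 118]) cube([104, 25, 968]);
translate([1115, 79, 118]) cube([104, 25, 968]);
translate([1343, 79, 118]) cube([104, 25, 968]);


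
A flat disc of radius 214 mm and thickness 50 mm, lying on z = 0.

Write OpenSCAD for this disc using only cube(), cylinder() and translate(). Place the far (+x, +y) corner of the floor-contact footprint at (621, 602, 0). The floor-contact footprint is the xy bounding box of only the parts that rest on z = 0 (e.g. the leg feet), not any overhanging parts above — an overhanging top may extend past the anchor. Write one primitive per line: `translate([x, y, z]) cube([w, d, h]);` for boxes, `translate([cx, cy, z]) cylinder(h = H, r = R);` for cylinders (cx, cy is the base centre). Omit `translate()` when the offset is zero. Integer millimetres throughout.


translate([407, 388, 0]) cylinder(h = 50, r = 214);


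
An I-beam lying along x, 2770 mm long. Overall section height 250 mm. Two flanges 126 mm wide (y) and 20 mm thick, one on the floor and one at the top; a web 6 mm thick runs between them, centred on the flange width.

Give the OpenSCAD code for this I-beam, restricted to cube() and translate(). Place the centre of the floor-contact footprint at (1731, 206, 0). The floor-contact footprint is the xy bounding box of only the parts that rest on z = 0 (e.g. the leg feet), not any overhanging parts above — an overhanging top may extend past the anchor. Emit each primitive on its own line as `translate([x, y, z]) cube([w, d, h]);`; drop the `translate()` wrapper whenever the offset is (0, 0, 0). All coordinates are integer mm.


translate([346, 143, 0]) cube([2770, 126, 20]);
translate([346, 203, 20]) cube([2770, 6, 210]);
translate([346, 143, 230]) cube([2770, 126, 20]);


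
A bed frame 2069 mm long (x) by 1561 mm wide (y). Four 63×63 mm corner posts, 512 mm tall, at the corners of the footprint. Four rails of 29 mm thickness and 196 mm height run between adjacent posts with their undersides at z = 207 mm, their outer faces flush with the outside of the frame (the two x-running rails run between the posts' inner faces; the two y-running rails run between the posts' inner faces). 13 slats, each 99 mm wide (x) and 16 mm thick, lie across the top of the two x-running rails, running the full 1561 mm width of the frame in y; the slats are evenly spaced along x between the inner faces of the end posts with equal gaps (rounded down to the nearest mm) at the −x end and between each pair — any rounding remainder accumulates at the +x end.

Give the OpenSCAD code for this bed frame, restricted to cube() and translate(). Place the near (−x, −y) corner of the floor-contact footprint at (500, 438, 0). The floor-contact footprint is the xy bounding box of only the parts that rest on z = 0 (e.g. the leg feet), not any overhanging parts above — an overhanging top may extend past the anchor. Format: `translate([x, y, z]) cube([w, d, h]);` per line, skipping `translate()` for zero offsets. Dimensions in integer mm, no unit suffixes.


translate([500, 438, 0]) cube([63, 63, 512]);
translate([500, 1936, 0]) cube([63, 63, 512]);
translate([2506, 438, 0]) cube([63, 63, 512]);
translate([2506, 1936, 0]) cube([63, 63, 512]);
translate([563, 438, 207]) cube([1943, 29, 196]);
translate([563, 1970, 207]) cube([1943, 29, 196]);
translate([500, 501, 207]) cube([29, 1435, 196]);
translate([2540, 501, 207]) cube([29, 1435, 196]);
translate([609, 438, 403]) cube([99, 1561, 16]);
translate([754, 438, 403]) cube([99, 1561, 16]);
translate([899, 438, 403]) cube([99, 1561, 16]);
translate([1044, 438, 403]) cube([99, 1561, 16]);
translate([1189, 438, 403]) cube([99, 1561, 16]);
translate([1334, 438, 403]) cube([99, 1561, 16]);
translate([1479, 438, 403]) cube([99, 1561, 16]);
translate([1624, 438, 403]) cube([99, 1561, 16]);
translate([1769, 438, 403]) cube([99, 1561, 16]);
translate([1914, 438, 403]) cube([99, 1561, 16]);
translate([2059, 438, 403]) cube([99, 1561, 16]);
translate([2204, 438, 403]) cube([99, 1561, 16]);
translate([2349, 438, 403]) cube([99, 1561, 16]);


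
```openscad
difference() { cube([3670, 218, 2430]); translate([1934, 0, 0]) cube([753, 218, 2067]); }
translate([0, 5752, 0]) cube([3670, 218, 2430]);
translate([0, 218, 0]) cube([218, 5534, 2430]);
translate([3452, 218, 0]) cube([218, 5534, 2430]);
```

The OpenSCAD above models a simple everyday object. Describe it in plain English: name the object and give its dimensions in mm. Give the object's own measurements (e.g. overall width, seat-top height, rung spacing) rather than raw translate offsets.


A single room: four walls, each 2430 mm tall and 218 mm thick, enclosing an outside footprint 3670×5970 mm (x × y), no floor or roof. The front and back walls (−y and +y sides) run the full x-width; the side walls fit between their inner faces. A door opening 753 mm wide and 2067 mm tall is cut through the front wall from the floor up, its −x edge 1934 mm from the wall's −x end.


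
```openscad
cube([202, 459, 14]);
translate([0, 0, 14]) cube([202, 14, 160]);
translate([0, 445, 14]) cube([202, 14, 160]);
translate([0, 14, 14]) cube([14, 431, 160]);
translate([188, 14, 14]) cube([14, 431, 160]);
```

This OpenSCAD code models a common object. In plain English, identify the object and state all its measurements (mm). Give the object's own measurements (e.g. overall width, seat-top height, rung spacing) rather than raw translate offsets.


An open-topped rectangular box: outside dimensions 202×459×174 mm, with a uniform wall and base thickness of 14 mm. The base is a full 202×459 slab on the floor; four walls sit on top of the base. The front and back walls (the −y and +y sides) span the full width; the two side walls fit between them.


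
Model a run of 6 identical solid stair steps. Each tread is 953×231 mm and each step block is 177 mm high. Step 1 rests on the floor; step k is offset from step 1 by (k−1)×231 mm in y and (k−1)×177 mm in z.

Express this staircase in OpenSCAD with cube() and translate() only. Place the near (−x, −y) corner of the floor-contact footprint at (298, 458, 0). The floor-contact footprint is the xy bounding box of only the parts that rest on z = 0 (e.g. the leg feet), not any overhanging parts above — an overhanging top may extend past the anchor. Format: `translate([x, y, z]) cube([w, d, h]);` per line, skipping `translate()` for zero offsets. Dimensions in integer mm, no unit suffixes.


translate([298, 458, 0]) cube([953, 231, 177]);
translate([298, 689, 177]) cube([953, 231, 177]);
translate([298, 920, 354]) cube([953, 231, 177]);
translate([298, 1151, 531]) cube([953, 231, 177]);
translate([298, 1382, 708]) cube([953, 231, 177]);
translate([298, 1613, 885]) cube([953, 231, 177]);


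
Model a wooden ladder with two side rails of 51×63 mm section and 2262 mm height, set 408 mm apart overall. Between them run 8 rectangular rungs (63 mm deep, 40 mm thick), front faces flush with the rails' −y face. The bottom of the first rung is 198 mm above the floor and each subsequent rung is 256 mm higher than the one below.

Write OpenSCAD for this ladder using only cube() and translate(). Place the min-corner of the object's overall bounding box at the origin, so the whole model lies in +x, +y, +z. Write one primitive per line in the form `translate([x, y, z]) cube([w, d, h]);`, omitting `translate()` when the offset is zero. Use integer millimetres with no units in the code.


// rung span = 408 - 2*51 = 306
// rung[k] z = 198 + k*256
cube([51, 63, 2262]);
translate([357, 0, 0]) cube([51, 63, 2262]);
translate([51, 0, 198]) cube([306, 63, 40]);
translate([51, 0, 454]) cube([306, 63, 40]);
translate([51, 0, 710]) cube([306, 63, 40]);
translate([51, 0, 966]) cube([306, 63, 40]);
translate([51, 0, 1222]) cube([306, 63, 40]);
translate([51, 0, 1478]) cube([306, 63, 40]);
translate([51, 0, 1734]) cube([306, 63, 40]);
translate([51, 0, 1990]) cube([306, 63, 40]);


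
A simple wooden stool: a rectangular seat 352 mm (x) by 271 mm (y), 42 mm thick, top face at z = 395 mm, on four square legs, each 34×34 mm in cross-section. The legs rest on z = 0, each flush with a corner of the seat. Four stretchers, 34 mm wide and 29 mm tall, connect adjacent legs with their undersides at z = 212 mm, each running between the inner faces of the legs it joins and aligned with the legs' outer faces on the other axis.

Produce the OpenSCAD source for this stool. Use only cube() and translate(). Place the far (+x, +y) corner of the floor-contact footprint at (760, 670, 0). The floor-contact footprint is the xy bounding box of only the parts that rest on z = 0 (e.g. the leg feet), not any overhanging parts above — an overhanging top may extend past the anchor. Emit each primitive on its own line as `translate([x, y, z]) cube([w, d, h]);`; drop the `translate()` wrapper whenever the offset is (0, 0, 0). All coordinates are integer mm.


translate([408, 399, 353]) cube([352, 271, 42]);
translate([408, 399, 0]) cube([34, 34, 353]);
translate([726, 399, 0]) cube([34, 34, 353]);
translate([408, 636, 0]) cube([34, 34, 353]);
translate([726, 636, 0]) cube([34, 34, 353]);
translate([442, 399, 212]) cube([284, 34, 29]);
translate([442, 636, 212]) cube([284, 34, 29]);
translate([408, 433, 212]) cube([34, 203, 29]);
translate([726, 433, 212]) cube([34, 203, 29]);


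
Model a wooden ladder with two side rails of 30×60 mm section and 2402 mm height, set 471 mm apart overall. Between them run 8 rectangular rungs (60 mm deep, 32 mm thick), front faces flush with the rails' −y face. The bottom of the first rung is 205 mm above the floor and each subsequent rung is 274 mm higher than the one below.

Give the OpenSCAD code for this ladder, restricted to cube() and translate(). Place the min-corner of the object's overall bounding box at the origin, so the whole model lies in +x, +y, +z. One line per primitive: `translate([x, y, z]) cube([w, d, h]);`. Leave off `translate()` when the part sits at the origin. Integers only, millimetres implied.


cube([30, 60, 2402]);
translate([441, 0, 0]) cube([30, 60, 2402]);
translate([30, 0, 205]) cube([411, 60, 32]);
translate([30, 0, 479]) cube([411, 60, 32]);
translate([30, 0, 753]) cube([411, 60, 32]);
translate([30, 0, 1027]) cube([411, 60, 32]);
translate([30, 0, 1301]) cube([411, 60, 32]);
translate([30, 0, 1575]) cube([411, 60, 32]);
translate([30, 0, 1849]) cube([411, 60, 32]);
translate([30, 0, 2123]) cube([411, 60, 32]);


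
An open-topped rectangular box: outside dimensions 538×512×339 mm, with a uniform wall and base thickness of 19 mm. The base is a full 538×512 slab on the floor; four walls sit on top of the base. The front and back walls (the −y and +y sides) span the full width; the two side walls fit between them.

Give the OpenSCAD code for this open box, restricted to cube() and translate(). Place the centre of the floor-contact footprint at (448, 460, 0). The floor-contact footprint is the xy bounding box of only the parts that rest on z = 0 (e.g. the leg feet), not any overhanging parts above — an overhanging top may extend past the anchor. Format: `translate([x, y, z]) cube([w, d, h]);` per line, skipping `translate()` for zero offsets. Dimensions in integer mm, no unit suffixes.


translate([179, 204, 0]) cube([538, 512, 19]);
translate([179, 204, 19]) cube([538, 19, 320]);
translate([179, 697, 19]) cube([538, 19, 320]);
translate([179, 223, 19]) cube([19, 474, 320]);
translate([698, 223, 19]) cube([19, 474, 320]);


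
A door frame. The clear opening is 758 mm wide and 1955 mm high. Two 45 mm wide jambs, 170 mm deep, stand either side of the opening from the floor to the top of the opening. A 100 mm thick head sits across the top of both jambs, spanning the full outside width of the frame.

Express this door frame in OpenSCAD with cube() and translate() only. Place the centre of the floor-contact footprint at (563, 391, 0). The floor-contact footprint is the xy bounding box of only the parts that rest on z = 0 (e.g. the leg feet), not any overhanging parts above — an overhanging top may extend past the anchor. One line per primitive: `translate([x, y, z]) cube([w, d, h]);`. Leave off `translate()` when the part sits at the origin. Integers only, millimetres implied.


translate([139, 306, 0]) cube([45, 170, 1955]);
translate([942, 306, 0]) cube([45, 170, 1955]);
translate([139, 306, 1955]) cube([848, 170, 100]);


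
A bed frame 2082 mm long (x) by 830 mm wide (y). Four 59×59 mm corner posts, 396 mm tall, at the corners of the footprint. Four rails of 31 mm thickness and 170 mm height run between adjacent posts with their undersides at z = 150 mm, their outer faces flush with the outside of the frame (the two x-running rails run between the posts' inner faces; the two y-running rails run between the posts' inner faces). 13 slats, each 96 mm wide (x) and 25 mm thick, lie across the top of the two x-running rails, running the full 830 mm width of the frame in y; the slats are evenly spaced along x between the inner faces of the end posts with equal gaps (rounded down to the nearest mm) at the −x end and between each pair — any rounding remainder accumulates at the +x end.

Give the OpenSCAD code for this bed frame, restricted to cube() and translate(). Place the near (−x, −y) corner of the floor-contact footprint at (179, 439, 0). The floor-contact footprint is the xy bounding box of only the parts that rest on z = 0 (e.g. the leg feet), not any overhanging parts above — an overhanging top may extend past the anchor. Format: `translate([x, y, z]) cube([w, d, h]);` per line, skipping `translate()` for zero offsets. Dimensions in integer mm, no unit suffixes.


translate([179, 439, 0]) cube([59, 59, 396]);
translate([179, 1210, 0]) cube([59, 59, 396]);
translate([2202, 439, 0]) cube([59, 59, 396]);
translate([2202, 1210, 0]) cube([59, 59, 396]);
translate([238, 439, 150]) cube([1964, 31, 170]);
translate([238, 1238, 150]) cube([1964, 31, 170]);
translate([179, 498, 150]) cube([31, 712, 170]);
translate([2230, 498, 150]) cube([31, 712, 170]);
translate([289, 439, 320]) cube([96, 830, 25]);
translate([436, 439, 320]) cube([96, 830, 25]);
translate([583, 439, 320]) cube([96, 830, 25]);
translate([730, 439, 320]) cube([96, 830, 25]);
translate([877, 439, 320]) cube([96, 830, 25]);
translate([1024, 439, 320]) cube([96, 830, 25]);
translate([1171, 439, 320]) cube([96, 830, 25]);
translate([1318, 439, 320]) cube([96, 830, 25]);
translate([1465, 439, 320]) cube([96, 830, 25]);
translate([1612, 439, 320]) cube([96, 830, 25]);
translate([1759, 439, 320]) cube([96, 830, 25]);
translate([1906, 439, 320]) cube([96, 830, 25]);
translate([2053, 439, 320]) cube([96, 830, 25]);
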